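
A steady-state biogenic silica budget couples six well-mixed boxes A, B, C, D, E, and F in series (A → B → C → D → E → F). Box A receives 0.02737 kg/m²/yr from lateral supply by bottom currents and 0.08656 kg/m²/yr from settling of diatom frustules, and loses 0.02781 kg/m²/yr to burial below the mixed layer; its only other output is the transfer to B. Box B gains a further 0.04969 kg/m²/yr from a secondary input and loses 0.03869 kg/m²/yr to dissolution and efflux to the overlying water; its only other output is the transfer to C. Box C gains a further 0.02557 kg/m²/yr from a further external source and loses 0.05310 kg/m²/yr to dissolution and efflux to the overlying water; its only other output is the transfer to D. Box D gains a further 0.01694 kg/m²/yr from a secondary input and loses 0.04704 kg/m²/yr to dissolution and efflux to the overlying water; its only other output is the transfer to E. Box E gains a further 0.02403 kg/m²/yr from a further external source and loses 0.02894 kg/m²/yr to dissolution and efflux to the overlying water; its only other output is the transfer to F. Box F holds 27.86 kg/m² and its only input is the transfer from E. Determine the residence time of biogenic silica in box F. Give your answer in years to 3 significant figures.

Box A: F(A→B) = (0.02737 + 0.08656) − 0.02781 = 0.086120 kg/m²/yr.
Box B: F(B→C) = (0.086120 + 0.04969) − 0.03869 = 0.097120 kg/m²/yr.
Box C: F(C→D) = (0.097120 + 0.02557) − 0.05310 = 0.069590 kg/m²/yr.
Box D: F(D→E) = (0.069590 + 0.01694) − 0.04704 = 0.039490 kg/m²/yr.
Box E: F(E→F) = (0.039490 + 0.02403) − 0.02894 = 0.034580 kg/m²/yr.
Box F throughput = its input = 0.034580 kg/m²/yr; τ = 27.86 / 0.034580 = 805.7 yr.

806 yr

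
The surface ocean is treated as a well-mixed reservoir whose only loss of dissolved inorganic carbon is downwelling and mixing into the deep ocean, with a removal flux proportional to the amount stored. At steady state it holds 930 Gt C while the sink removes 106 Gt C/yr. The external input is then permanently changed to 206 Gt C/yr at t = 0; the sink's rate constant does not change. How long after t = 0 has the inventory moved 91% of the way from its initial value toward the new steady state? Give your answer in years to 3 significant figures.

21.1 yr

τ = M₀/F₀ = 930/106 = 8.774 yr.
The remaining gap fraction is e^(−t/τ); 91% covered ⇒ e^(−t/τ) = 0.0900.
t = −τ ln(0.0900) = 8.774 × 2.408 = 21.13 yr.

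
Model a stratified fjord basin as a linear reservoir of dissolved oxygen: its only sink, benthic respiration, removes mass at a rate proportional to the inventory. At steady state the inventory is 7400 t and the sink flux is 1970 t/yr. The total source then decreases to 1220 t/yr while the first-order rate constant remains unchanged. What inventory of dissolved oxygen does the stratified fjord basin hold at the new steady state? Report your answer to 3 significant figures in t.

Rate constant k = F/M = 1970 / 7400 = 0.2662 yr⁻¹.
At the new steady state, source = k·M_new ⇒ M_new = 1220 / 0.2662 = 4583 t.
(Equivalently M_new = M × F_new/F_old = 7400 × 1220/1970.)

4580 t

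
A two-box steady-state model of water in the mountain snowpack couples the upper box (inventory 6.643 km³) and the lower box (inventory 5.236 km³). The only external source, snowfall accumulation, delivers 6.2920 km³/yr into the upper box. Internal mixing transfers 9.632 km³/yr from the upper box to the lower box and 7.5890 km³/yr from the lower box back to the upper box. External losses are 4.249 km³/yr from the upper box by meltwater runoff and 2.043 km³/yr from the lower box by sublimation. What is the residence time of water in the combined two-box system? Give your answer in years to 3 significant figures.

1.89 yr

Treat the two boxes together as one reservoir: the mixing fluxes between them are internal recycling, so τ = ΣM / Σ(external losses).
M_total = 6.643 + 5.236 = 11.879 km³.
ΣF_external_out = 4.249 + 2.043 = 6.2920 km³/yr.
τ = M_total / ΣF_ext = 11.879 / 6.2920 = 1.888 yr.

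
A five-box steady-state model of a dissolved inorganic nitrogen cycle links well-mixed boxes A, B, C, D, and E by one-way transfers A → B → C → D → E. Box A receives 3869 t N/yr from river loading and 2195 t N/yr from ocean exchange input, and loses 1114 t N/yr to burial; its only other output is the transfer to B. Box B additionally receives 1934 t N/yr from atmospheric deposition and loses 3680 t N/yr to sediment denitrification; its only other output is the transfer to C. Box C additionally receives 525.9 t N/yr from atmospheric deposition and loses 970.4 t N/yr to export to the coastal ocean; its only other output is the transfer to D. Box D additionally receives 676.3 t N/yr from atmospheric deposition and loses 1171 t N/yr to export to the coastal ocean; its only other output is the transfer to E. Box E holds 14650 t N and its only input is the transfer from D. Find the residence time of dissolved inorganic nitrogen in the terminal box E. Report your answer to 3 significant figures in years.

6.47 yr

Box A: F(A→B) = (3869 + 2195) − 1114 = 4950.0 t N/yr.
Box B: F(B→C) = (4950.0 + 1934) − 3680 = 3204.0 t N/yr.
Box C: F(C→D) = (3204.0 + 525.9) − 970.4 = 2759.5 t N/yr.
Box D: F(D→E) = (2759.5 + 676.3) − 1171 = 2264.8 t N/yr.
Box E throughput = its input = 2264.8 t N/yr; τ = 14650 / 2264.8 = 6.469 yr.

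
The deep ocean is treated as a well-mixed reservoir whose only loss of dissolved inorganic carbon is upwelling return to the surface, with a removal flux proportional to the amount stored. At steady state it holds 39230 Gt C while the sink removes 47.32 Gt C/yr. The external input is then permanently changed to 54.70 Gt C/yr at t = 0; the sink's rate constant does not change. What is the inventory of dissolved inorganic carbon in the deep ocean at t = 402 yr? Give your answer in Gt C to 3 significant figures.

The sink rate constant is k = F₀/M₀ = 47.32/39230 = 0.001206 yr⁻¹.
Solving dM/dt = F₁ − kM with M(0) = M₀ gives M(t) = F₁/k + (M₀ − F₁/k)·e^(−kt).
F₁/k = 54.70/0.001206 = 45348 Gt C; kt = 0.001206 × 402 = 0.4849, e^(−kt) = 0.6158.
M(402) = 45348 + (39230 − 45348) × 0.6158 = 45348 − 3767 = 41581 Gt C.

41600 Gt C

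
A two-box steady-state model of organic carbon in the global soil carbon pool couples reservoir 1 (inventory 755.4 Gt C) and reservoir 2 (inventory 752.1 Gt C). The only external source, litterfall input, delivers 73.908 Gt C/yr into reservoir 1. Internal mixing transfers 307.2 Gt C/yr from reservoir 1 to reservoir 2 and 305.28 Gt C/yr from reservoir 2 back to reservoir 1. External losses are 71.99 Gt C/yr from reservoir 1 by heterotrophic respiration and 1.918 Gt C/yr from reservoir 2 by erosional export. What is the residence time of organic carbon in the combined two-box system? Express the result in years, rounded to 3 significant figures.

20.4 yr

Treat the two boxes together as one reservoir: the mixing fluxes between them are internal recycling, so τ = ΣM / Σ(external losses).
M_total = 755.4 + 752.1 = 1507.5 Gt C.
ΣF_external_out = 71.99 + 1.918 = 73.908 Gt C/yr.
τ = M_total / ΣF_ext = 1507.5 / 73.908 = 20.40 yr.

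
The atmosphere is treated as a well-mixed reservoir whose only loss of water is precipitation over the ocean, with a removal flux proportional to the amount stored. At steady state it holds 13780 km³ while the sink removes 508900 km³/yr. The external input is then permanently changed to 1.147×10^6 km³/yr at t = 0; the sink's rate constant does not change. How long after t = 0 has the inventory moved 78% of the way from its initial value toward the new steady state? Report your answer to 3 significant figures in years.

0.0410 yr

τ = M₀/F₀ = 13780/508900 = 0.02708 yr.
The remaining gap fraction is e^(−t/τ); 78% covered ⇒ e^(−t/τ) = 0.220.
t = −τ ln(0.220) = 0.02708 × 1.514 = 0.04100 yr.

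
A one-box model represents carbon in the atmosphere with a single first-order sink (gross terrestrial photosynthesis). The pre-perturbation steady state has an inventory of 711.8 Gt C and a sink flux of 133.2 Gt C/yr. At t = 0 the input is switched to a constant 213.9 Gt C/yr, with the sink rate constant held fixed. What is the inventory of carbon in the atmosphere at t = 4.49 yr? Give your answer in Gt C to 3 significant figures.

τ = M₀/F₀ = 711.8/133.2 = 5.344 yr; rate constant k = 1/τ.
New steady state M_∞ = F₁/k = F₁·τ = 213.9 × 5.344 = 1143.0 Gt C.
M(t) = M_∞ + (M₀ − M_∞)·e^(−t/τ); t/τ = 4.49/5.344 = 0.8402, so e^(−t/τ) = 0.4316.
M(t) = 1143.0 − 431.2 × 0.4316 = 956.91 Gt C.

957 Gt C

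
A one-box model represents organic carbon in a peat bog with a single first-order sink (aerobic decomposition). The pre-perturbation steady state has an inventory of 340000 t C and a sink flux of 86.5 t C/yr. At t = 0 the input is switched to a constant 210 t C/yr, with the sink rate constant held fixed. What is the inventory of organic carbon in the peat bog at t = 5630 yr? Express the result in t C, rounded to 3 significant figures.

The sink rate constant is k = F₀/M₀ = 86.5/340000 = 0.0002544 yr⁻¹.
Solving dM/dt = F₁ − kM with M(0) = M₀ gives M(t) = F₁/k + (M₀ − F₁/k)·e^(−kt).
F₁/k = 210/0.0002544 = 825430 t C; kt = 0.0002544 × 5630 = 1.432, e^(−kt) = 0.2388.
M(5630) = 825430 + (340000 − 825430) × 0.2388 = 825430 − 115900 = 709540 t C.

710000 t C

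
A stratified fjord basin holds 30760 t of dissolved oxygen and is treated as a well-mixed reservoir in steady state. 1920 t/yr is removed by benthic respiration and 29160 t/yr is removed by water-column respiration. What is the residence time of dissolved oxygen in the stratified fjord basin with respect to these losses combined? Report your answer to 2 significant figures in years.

0.99 yr

Total removal = 1920 + 29160 = 31080 t/yr.
τ = M / ΣF_out = 30760 / 31080 = 0.9897 yr.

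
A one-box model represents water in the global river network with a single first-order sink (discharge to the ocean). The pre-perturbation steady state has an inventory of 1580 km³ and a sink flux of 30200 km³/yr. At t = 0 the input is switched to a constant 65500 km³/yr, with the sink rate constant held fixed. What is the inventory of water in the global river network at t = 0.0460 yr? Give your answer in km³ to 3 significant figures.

Residence time τ = M₀/F₀ = 0.05232 yr. The eventual steady state is M_∞ = M₀·(F₁/F₀) = 1580 × 65500/30200 = 3426.8 km³.
The anomaly ΔM(t) = M(t) − M_∞ decays as ΔM₀·e^(−t/τ) with ΔM₀ = 1580 − 3426.8 = −1847 km³.
At t = 0.0460 yr, e^(−t/τ) = e^(−0.8792) = 0.4151, so ΔM = −766.6 km³ and M = 3426.8 − 766.6 = 2660.2 km³.

2660 km³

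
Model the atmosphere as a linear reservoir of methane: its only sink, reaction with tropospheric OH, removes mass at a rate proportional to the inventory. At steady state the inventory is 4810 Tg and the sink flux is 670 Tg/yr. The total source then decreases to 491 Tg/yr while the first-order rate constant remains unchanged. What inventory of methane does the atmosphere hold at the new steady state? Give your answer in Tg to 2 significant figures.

Rate constant k = F/M = 670 / 4810 = 0.1393 yr⁻¹.
At the new steady state, source = k·M_new ⇒ M_new = 491 / 0.1393 = 3525 Tg.
(Equivalently M_new = M × F_new/F_old = 4810 × 491/670.)

3500 Tg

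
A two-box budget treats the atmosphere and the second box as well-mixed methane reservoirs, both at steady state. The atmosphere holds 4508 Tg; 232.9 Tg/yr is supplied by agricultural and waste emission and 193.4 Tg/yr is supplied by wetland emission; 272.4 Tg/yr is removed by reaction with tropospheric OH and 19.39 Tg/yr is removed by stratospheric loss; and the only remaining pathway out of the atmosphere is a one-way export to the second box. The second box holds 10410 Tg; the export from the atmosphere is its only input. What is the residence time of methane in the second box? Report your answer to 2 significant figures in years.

77 yr

Balance the atmosphere: ΣF_in = 232.9 + 193.4 = 426.30 Tg/yr.
Export to the second box = ΣF_in − (272.4 + 19.39) = 134.51 Tg/yr.
At steady state the output of the second box equals its input, 134.51 Tg/yr.
τ = M / F = 10410 / 134.51 = 77.39 yr.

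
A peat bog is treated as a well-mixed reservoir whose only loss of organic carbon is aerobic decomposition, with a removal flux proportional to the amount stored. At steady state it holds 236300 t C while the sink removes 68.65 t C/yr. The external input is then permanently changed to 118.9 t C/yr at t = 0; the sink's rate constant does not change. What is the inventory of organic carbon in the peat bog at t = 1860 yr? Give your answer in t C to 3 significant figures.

τ = M₀/F₀ = 236300/68.65 = 3442 yr; rate constant k = 1/τ.
New steady state M_∞ = F₁/k = F₁·τ = 118.9 × 3442 = 409270 t C.
M(t) = M_∞ + (M₀ − M_∞)·e^(−t/τ); t/τ = 1860/3442 = 0.5404, so e^(−t/τ) = 0.5825.
M(t) = 409270 − 173000 × 0.5825 = 308510 t C.

309000 t C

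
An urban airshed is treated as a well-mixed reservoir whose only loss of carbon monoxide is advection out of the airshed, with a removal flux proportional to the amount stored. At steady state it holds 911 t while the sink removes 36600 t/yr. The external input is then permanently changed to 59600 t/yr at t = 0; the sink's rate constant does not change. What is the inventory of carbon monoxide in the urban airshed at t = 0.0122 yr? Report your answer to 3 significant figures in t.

1130 t

τ = M₀/F₀ = 911/36600 = 0.02489 yr; rate constant k = 1/τ.
New steady state M_∞ = F₁/k = F₁·τ = 59600 × 0.02489 = 1483.5 t.
M(t) = M_∞ + (M₀ − M_∞)·e^(−t/τ); t/τ = 0.0122/0.02489 = 0.4901, so e^(−t/τ) = 0.6125.
M(t) = 1483.5 − 572.5 × 0.6125 = 1132.8 t.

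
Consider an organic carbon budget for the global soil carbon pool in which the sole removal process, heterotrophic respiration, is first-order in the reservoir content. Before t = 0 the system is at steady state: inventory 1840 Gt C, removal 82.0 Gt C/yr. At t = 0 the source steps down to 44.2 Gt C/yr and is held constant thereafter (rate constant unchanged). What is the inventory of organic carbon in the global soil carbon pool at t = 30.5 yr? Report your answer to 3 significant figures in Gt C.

1210 Gt C

The sink rate constant is k = F₀/M₀ = 82.0/1840 = 0.04457 yr⁻¹.
Solving dM/dt = F₁ − kM with M(0) = M₀ gives M(t) = F₁/k + (M₀ − F₁/k)·e^(−kt).
F₁/k = 44.2/0.04457 = 991.80 Gt C; kt = 0.04457 × 30.5 = 1.359, e^(−kt) = 0.2569.
M(30.5) = 991.80 + (1840 − 991.80) × 0.2569 = 991.80 + 217.9 = 1209.7 Gt C.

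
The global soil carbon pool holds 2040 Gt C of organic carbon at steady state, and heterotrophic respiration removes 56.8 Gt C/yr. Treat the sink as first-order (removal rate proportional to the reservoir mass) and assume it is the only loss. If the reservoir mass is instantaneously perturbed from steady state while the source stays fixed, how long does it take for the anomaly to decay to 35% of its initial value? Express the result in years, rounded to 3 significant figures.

For a linear reservoir the anomaly decays as exp(−t/τ) with τ = M/F = 2040/56.8 = 35.92 yr.
exp(−t/τ) = 0.35 ⇒ t = −τ ln(0.35) = 35.92 × 1.050 = 37.70 yr.

37.7 yr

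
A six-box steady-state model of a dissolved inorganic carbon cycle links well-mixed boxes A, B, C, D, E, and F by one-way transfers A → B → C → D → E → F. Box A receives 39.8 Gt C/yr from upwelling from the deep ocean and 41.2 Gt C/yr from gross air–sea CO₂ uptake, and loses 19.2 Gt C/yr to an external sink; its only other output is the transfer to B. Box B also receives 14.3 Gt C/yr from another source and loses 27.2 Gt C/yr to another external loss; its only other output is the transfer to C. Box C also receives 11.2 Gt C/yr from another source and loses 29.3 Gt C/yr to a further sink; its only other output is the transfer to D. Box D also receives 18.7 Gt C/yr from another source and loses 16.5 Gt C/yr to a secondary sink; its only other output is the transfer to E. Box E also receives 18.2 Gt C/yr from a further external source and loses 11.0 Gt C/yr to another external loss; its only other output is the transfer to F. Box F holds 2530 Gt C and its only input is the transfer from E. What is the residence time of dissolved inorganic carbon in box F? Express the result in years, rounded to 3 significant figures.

62.9 yr

Box A: F(A→B) = (39.8 + 41.2) − 19.2 = 61.800 Gt C/yr.
Box B: F(B→C) = (61.800 + 14.3) − 27.2 = 48.900 Gt C/yr.
Box C: F(C→D) = (48.900 + 11.2) − 29.3 = 30.800 Gt C/yr.
Box D: F(D→E) = (30.800 + 18.7) − 16.5 = 33.000 Gt C/yr.
Box E: F(E→F) = (33.000 + 18.2) − 11.0 = 40.200 Gt C/yr.
Box F throughput = its input = 40.200 Gt C/yr; τ = 2530 / 40.200 = 62.94 yr.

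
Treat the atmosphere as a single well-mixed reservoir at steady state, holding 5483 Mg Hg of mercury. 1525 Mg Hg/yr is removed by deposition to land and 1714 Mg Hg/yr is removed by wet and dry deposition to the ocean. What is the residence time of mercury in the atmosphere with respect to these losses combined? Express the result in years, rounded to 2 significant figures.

1.7 yr

Total removal = 1525 + 1714 = 3239.0 Mg Hg/yr.
τ = M / ΣF_out = 5483 / 3239.0 = 1.693 yr.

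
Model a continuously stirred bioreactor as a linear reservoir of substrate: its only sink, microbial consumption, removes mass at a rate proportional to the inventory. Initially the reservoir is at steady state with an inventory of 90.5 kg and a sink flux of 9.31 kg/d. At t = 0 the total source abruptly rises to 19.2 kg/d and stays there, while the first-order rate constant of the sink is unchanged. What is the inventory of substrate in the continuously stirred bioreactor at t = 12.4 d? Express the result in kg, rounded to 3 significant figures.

τ = M₀/F₀ = 90.5/9.31 = 9.721 d; rate constant k = 1/τ.
New steady state M_∞ = F₁/k = F₁·τ = 19.2 × 9.721 = 186.64 kg.
M(t) = M_∞ + (M₀ − M_∞)·e^(−t/τ); t/τ = 12.4/9.721 = 1.276, so e^(−t/τ) = 0.2793.
M(t) = 186.64 − 96.14 × 0.2793 = 159.79 kg.

160 kg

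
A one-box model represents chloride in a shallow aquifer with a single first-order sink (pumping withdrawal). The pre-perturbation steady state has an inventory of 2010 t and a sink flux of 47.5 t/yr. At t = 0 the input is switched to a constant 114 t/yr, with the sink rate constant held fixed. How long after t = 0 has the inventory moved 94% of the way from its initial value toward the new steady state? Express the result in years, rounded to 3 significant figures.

τ = M₀/F₀ = 2010/47.5 = 42.32 yr.
The remaining gap fraction is e^(−t/τ); 94% covered ⇒ e^(−t/τ) = 0.0600.
t = −τ ln(0.0600) = 42.32 × 2.813 = 119.1 yr.

119 yr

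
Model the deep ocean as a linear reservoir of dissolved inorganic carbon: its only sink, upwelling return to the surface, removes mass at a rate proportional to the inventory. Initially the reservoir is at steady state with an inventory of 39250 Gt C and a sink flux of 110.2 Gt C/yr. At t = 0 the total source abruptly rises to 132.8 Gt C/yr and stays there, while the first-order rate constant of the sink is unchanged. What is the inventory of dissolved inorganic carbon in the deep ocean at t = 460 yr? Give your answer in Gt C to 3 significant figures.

The sink rate constant is k = F₀/M₀ = 110.2/39250 = 0.002808 yr⁻¹.
Solving dM/dt = F₁ − kM with M(0) = M₀ gives M(t) = F₁/k + (M₀ − F₁/k)·e^(−kt).
F₁/k = 132.8/0.002808 = 47299 Gt C; kt = 0.002808 × 460 = 1.292, e^(−kt) = 0.2749.
M(460) = 47299 + (39250 − 47299) × 0.2749 = 47299 − 2212 = 45087 Gt C.

45100 Gt C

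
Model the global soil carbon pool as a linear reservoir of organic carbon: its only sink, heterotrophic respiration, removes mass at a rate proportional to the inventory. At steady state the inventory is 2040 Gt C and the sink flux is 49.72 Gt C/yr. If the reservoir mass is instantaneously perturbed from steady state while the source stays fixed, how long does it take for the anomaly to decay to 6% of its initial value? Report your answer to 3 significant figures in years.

For a linear reservoir the anomaly decays as exp(−t/τ) with τ = M/F = 2040/49.72 = 41.03 yr.
exp(−t/τ) = 0.06 ⇒ t = −τ ln(0.06) = 41.03 × 2.813 = 115.4 yr.

115 yr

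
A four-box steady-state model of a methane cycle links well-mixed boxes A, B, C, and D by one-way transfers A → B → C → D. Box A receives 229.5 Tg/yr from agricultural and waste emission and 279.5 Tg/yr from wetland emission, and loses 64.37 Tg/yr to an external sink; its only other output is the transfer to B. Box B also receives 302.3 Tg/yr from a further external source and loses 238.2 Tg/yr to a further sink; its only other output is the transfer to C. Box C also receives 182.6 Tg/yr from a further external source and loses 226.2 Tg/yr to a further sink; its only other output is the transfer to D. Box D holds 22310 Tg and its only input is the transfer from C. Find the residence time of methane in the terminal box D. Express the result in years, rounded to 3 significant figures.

Box A: F(A→B) = (229.5 + 279.5) − 64.37 = 444.63 Tg/yr.
Box B: F(B→C) = (444.63 + 302.3) − 238.2 = 508.73 Tg/yr.
Box C: F(C→D) = (508.73 + 182.6) − 226.2 = 465.13 Tg/yr.
Box D throughput = its input = 465.13 Tg/yr; τ = 22310 / 465.13 = 47.97 yr.

48.0 yr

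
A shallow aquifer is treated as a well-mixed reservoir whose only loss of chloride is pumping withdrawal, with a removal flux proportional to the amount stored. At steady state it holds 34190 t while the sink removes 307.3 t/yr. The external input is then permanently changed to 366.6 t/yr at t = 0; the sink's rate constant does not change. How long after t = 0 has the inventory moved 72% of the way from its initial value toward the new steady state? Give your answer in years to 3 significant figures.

142 yr

τ = M₀/F₀ = 34190/307.3 = 111.3 yr.
The remaining gap fraction is e^(−t/τ); 72% covered ⇒ e^(−t/τ) = 0.280.
t = −τ ln(0.280) = 111.3 × 1.273 = 141.6 yr.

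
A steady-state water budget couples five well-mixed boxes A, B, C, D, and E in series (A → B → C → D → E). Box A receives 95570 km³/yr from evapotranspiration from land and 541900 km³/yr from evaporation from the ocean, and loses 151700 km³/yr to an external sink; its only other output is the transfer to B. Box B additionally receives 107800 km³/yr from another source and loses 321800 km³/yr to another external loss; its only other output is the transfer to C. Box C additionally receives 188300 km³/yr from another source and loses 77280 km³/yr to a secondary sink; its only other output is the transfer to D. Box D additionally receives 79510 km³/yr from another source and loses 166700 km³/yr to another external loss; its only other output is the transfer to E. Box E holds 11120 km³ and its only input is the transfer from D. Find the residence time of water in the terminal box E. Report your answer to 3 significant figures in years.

0.0376 yr

Box A: F(A→B) = (95570 + 541900) − 151700 = 485770 km³/yr.
Box B: F(B→C) = (485770 + 107800) − 321800 = 271770 km³/yr.
Box C: F(C→D) = (271770 + 188300) − 77280 = 382790 km³/yr.
Box D: F(D→E) = (382790 + 79510) − 166700 = 295600 km³/yr.
Box E throughput = its input = 295600 km³/yr; τ = 11120 / 295600 = 0.03762 yr.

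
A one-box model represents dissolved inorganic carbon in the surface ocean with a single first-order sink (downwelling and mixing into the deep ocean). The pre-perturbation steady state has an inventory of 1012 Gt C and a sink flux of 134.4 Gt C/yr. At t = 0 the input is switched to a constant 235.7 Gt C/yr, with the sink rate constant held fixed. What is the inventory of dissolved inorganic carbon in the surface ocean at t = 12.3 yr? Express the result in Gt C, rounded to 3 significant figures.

1630 Gt C

Residence time τ = M₀/F₀ = 7.530 yr. The eventual steady state is M_∞ = M₀·(F₁/F₀) = 1012 × 235.7/134.4 = 1774.8 Gt C.
The anomaly ΔM(t) = M(t) − M_∞ decays as ΔM₀·e^(−t/τ) with ΔM₀ = 1012 − 1774.8 = −762.8 Gt C.
At t = 12.3 yr, e^(−t/τ) = e^(−1.634) = 0.1952, so ΔM = −148.9 Gt C and M = 1774.8 − 148.9 = 1625.8 Gt C.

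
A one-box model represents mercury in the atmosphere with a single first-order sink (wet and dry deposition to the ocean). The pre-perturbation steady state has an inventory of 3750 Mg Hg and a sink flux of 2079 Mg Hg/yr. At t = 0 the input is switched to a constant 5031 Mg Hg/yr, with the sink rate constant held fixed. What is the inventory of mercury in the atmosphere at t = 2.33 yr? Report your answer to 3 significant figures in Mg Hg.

7610 Mg Hg

Residence time τ = M₀/F₀ = 1.804 yr. The eventual steady state is M_∞ = M₀·(F₁/F₀) = 3750 × 5031/2079 = 9074.7 Mg Hg.
The anomaly ΔM(t) = M(t) − M_∞ decays as ΔM₀·e^(−t/τ) with ΔM₀ = 3750 − 9074.7 = −5325 Mg Hg.
At t = 2.33 yr, e^(−t/τ) = e^(−1.292) = 0.2748, so ΔM = −1463 Mg Hg and M = 9074.7 − 1463 = 7611.5 Mg Hg.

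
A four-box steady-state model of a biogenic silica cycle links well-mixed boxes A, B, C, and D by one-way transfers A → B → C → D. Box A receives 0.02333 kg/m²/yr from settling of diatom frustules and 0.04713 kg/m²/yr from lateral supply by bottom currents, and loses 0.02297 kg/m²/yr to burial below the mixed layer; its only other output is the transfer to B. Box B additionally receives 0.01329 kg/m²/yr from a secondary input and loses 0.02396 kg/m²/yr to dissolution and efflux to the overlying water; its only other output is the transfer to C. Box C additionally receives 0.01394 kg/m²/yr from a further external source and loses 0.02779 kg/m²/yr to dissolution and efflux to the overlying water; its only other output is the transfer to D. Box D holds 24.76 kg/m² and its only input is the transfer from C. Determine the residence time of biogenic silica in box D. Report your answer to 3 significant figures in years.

1080 yr

Box A: F(A→B) = (0.02333 + 0.04713) − 0.02297 = 0.047490 kg/m²/yr.
Box B: F(B→C) = (0.047490 + 0.01329) − 0.02396 = 0.036820 kg/m²/yr.
Box C: F(C→D) = (0.036820 + 0.01394) − 0.02779 = 0.022970 kg/m²/yr.
Box D throughput = its input = 0.022970 kg/m²/yr; τ = 24.76 / 0.022970 = 1078 yr.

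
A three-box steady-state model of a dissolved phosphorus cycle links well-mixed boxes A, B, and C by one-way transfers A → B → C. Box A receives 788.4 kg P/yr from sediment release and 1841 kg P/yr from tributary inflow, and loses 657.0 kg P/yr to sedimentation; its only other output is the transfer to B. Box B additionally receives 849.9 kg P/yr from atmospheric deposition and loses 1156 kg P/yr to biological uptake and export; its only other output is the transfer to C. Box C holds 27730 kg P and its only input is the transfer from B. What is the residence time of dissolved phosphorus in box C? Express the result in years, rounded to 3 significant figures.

Box A: F(A→B) = (788.4 + 1841) − 657.0 = 1972.4 kg P/yr.
Box B: F(B→C) = (1972.4 + 849.9) − 1156 = 1666.3 kg P/yr.
Box C throughput = its input = 1666.3 kg P/yr; τ = 27730 / 1666.3 = 16.64 yr.

16.6 yr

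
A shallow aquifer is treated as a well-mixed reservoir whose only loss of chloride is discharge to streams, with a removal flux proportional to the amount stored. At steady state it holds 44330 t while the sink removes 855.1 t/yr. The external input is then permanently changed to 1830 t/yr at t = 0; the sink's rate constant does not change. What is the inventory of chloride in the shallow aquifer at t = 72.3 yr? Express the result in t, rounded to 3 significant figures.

The sink rate constant is k = F₀/M₀ = 855.1/44330 = 0.01929 yr⁻¹.
Solving dM/dt = F₁ − kM with M(0) = M₀ gives M(t) = F₁/k + (M₀ − F₁/k)·e^(−kt).
F₁/k = 1830/0.01929 = 94871 t; kt = 0.01929 × 72.3 = 1.395, e^(−kt) = 0.2479.
M(72.3) = 94871 + (44330 − 94871) × 0.2479 = 94871 − 12530 = 82340 t.

82300 t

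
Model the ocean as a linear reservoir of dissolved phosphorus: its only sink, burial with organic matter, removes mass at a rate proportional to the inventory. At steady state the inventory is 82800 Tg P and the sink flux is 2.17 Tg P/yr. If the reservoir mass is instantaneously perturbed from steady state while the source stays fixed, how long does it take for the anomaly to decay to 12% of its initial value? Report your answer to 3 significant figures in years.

80900 yr

For a linear reservoir the anomaly decays as exp(−t/τ) with τ = M/F = 82800/2.17 = 38160 yr.
exp(−t/τ) = 0.12 ⇒ t = −τ ln(0.12) = 38160 × 2.120 = 80900 yr.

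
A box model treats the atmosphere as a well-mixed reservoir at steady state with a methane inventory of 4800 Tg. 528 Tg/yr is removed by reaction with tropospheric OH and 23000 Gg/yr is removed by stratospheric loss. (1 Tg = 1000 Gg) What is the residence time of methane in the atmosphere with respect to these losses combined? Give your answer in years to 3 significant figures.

Convert the stratospheric loss flux: 23000 Gg/yr = 23.00 Tg/yr.
Total removal = 528.0 + 23.00 = 551.00 Tg/yr.
τ = M / ΣF_out = 4800 / 551.00 = 8.711 yr.

8.71 yr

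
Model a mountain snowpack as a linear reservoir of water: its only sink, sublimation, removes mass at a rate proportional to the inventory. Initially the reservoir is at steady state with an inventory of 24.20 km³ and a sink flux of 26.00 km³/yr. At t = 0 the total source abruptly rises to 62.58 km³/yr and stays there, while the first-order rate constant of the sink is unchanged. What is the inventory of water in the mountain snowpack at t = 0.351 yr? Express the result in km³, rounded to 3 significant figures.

The sink rate constant is k = F₀/M₀ = 26.00/24.20 = 1.074 yr⁻¹.
Solving dM/dt = F₁ − kM with M(0) = M₀ gives M(t) = F₁/k + (M₀ − F₁/k)·e^(−kt).
F₁/k = 62.58/1.074 = 58.248 km³; kt = 1.074 × 0.351 = 0.3771, e^(−kt) = 0.6858.
M(0.351) = 58.248 + (24.20 − 58.248) × 0.6858 = 58.248 − 23.35 = 34.896 km³.

34.9 km³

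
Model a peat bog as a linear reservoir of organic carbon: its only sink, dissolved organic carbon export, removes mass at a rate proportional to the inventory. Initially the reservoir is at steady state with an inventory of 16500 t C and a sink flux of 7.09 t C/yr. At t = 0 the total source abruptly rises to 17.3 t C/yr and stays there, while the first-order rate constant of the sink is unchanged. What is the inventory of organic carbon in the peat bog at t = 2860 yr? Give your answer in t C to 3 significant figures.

33300 t C

τ = M₀/F₀ = 16500/7.09 = 2327 yr; rate constant k = 1/τ.
New steady state M_∞ = F₁/k = F₁·τ = 17.3 × 2327 = 40261 t C.
M(t) = M_∞ + (M₀ − M_∞)·e^(−t/τ); t/τ = 2860/2327 = 1.229, so e^(−t/τ) = 0.2926.
M(t) = 40261 − 23760 × 0.2926 = 33308 t C.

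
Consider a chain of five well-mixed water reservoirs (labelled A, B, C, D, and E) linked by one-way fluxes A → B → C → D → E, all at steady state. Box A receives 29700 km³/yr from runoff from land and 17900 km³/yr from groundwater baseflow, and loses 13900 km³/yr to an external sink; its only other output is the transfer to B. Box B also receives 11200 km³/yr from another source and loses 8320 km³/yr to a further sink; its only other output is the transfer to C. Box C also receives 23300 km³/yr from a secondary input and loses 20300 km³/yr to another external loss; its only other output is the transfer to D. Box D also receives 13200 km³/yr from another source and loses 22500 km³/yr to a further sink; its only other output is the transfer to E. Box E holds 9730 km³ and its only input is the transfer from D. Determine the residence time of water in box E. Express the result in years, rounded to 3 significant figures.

Box A: F(A→B) = (29700 + 17900) − 13900 = 33700 km³/yr.
Box B: F(B→C) = (33700 + 11200) − 8320 = 36580 km³/yr.
Box C: F(C→D) = (36580 + 23300) − 20300 = 39580 km³/yr.
Box D: F(D→E) = (39580 + 13200) − 22500 = 30280 km³/yr.
Box E throughput = its input = 30280 km³/yr; τ = 9730 / 30280 = 0.3213 yr.

0.321 yr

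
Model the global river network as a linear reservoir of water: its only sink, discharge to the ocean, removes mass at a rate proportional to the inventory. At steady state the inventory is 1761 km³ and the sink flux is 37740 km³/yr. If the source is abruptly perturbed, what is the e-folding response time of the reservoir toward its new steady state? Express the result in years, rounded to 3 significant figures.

0.0467 yr

For a linear reservoir the response time equals the residence time τ = M/F.
τ = 1761 / 37740 = 0.04666 yr.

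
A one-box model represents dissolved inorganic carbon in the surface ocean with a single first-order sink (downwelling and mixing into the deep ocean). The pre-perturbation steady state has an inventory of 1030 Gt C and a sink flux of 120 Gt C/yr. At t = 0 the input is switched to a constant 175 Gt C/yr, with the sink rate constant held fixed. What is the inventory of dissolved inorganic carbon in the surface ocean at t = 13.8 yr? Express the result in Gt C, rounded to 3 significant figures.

The sink rate constant is k = F₀/M₀ = 120/1030 = 0.1165 yr⁻¹.
Solving dM/dt = F₁ − kM with M(0) = M₀ gives M(t) = F₁/k + (M₀ − F₁/k)·e^(−kt).
F₁/k = 175/0.1165 = 1502.1 Gt C; kt = 0.1165 × 13.8 = 1.608, e^(−kt) = 0.2003.
M(13.8) = 1502.1 + (1030 − 1502.1) × 0.2003 = 1502.1 − 94.57 = 1407.5 Gt C.

1410 Gt C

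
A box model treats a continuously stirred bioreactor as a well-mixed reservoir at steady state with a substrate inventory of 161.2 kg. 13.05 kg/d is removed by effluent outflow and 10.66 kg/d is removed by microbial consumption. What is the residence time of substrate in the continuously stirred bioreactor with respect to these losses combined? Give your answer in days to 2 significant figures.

Total removal = 13.05 + 10.66 = 23.710 kg/d.
τ = M / ΣF_out = 161.2 / 23.710 = 6.799 d.

6.8 d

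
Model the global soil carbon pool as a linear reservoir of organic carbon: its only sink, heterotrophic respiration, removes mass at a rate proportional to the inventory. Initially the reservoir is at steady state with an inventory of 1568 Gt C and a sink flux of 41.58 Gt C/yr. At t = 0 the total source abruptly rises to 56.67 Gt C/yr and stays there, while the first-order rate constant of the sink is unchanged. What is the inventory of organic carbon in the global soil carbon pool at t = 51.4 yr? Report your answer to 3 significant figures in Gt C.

1990 Gt C

The sink rate constant is k = F₀/M₀ = 41.58/1568 = 0.02652 yr⁻¹.
Solving dM/dt = F₁ − kM with M(0) = M₀ gives M(t) = F₁/k + (M₀ − F₁/k)·e^(−kt).
F₁/k = 56.67/0.02652 = 2137.1 Gt C; kt = 0.02652 × 51.4 = 1.363, e^(−kt) = 0.2559.
M(51.4) = 2137.1 + (1568 − 2137.1) × 0.2559 = 2137.1 − 145.6 = 1991.4 Gt C.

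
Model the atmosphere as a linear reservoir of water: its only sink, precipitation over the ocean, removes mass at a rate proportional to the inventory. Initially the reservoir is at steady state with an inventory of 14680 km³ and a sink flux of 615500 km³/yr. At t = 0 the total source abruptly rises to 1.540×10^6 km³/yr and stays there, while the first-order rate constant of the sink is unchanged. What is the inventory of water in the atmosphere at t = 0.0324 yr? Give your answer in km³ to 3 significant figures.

31100 km³

The sink rate constant is k = F₀/M₀ = 615500/14680 = 41.93 yr⁻¹.
Solving dM/dt = F₁ − kM with M(0) = M₀ gives M(t) = F₁/k + (M₀ − F₁/k)·e^(−kt).
F₁/k = 1.540×10^6/41.93 = 36730 km³; kt = 41.93 × 0.0324 = 1.358, e^(−kt) = 0.2571.
M(0.0324) = 36730 + (14680 − 36730) × 0.2571 = 36730 − 5668 = 31062 km³.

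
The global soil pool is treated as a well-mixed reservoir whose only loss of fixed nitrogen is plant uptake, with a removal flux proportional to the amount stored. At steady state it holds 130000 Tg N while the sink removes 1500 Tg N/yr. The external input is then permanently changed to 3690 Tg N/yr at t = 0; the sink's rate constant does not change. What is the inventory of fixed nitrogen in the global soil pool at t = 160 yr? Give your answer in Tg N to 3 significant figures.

290000 Tg N

The sink rate constant is k = F₀/M₀ = 1500/130000 = 0.01154 yr⁻¹.
Solving dM/dt = F₁ − kM with M(0) = M₀ gives M(t) = F₁/k + (M₀ − F₁/k)·e^(−kt).
F₁/k = 3690/0.01154 = 319800 Tg N; kt = 0.01154 × 160 = 1.846, e^(−kt) = 0.1578.
M(160) = 319800 + (130000 − 319800) × 0.1578 = 319800 − 29960 = 289840 Tg N.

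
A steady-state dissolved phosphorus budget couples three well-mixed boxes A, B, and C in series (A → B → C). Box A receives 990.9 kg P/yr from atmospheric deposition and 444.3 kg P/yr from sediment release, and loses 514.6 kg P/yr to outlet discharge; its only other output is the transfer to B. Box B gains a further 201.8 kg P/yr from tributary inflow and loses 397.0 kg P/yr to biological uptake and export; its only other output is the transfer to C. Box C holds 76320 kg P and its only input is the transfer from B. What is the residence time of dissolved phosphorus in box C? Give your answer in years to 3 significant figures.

Box A: F(A→B) = (990.9 + 444.3) − 514.6 = 920.60 kg P/yr.
Box B: F(B→C) = (920.60 + 201.8) − 397.0 = 725.40 kg P/yr.
Box C throughput = its input = 725.40 kg P/yr; τ = 76320 / 725.40 = 105.2 yr.

105 yr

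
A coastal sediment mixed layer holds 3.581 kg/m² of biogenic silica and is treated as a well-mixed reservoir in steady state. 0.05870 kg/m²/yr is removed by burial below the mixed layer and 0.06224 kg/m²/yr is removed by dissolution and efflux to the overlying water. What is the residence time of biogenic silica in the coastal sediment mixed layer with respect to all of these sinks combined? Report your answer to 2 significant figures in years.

30 yr

Total removal flux = 0.05870 + 0.06224 = 0.12094 kg/m²/yr.
τ = M / ΣF_out = 3.581 / 0.12094 = 29.61 yr.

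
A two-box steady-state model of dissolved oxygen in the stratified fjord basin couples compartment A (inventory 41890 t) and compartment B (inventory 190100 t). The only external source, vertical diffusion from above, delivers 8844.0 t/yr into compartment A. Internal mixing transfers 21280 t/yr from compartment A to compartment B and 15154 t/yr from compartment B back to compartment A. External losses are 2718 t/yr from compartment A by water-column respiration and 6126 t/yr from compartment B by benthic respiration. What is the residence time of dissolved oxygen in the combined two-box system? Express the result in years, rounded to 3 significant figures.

26.2 yr

Treat the two boxes together as one reservoir: the mixing fluxes between them are internal recycling, so τ = ΣM / Σ(external losses).
M_total = 41890 + 190100 = 231990 t.
ΣF_external_out = 2718 + 6126 = 8844.0 t/yr.
τ = M_total / ΣF_ext = 231990 / 8844.0 = 26.23 yr.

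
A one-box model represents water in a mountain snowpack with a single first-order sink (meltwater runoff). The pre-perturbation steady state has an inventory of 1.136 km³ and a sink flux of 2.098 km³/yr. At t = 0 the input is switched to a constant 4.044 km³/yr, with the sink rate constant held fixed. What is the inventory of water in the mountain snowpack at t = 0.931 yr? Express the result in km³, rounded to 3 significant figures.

2.00 km³

The sink rate constant is k = F₀/M₀ = 2.098/1.136 = 1.847 yr⁻¹.
Solving dM/dt = F₁ − kM with M(0) = M₀ gives M(t) = F₁/k + (M₀ − F₁/k)·e^(−kt).
F₁/k = 4.044/1.847 = 2.1897 km³; kt = 1.847 × 0.931 = 1.719, e^(−kt) = 0.1792.
M(0.931) = 2.1897 + (1.136 − 2.1897) × 0.1792 = 2.1897 − 0.1888 = 2.0009 km³.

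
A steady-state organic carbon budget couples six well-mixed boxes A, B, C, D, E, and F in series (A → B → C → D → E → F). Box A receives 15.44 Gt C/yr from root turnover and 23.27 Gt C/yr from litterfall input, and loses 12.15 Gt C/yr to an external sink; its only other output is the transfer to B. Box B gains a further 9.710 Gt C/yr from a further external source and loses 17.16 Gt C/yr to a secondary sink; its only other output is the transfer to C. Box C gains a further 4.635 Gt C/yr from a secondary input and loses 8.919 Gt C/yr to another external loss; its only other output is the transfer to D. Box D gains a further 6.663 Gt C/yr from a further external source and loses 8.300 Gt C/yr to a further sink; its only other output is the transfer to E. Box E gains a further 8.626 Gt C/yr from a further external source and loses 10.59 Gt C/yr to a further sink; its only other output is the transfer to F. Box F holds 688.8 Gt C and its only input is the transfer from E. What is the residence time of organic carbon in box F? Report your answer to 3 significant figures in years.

Box A: F(A→B) = (15.44 + 23.27) − 12.15 = 26.560 Gt C/yr.
Box B: F(B→C) = (26.560 + 9.710) − 17.16 = 19.110 Gt C/yr.
Box C: F(C→D) = (19.110 + 4.635) − 8.919 = 14.826 Gt C/yr.
Box D: F(D→E) = (14.826 + 6.663) − 8.300 = 13.189 Gt C/yr.
Box E: F(E→F) = (13.189 + 8.626) − 10.59 = 11.225 Gt C/yr.
Box F throughput = its input = 11.225 Gt C/yr; τ = 688.8 / 11.225 = 61.36 yr.

61.4 yr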